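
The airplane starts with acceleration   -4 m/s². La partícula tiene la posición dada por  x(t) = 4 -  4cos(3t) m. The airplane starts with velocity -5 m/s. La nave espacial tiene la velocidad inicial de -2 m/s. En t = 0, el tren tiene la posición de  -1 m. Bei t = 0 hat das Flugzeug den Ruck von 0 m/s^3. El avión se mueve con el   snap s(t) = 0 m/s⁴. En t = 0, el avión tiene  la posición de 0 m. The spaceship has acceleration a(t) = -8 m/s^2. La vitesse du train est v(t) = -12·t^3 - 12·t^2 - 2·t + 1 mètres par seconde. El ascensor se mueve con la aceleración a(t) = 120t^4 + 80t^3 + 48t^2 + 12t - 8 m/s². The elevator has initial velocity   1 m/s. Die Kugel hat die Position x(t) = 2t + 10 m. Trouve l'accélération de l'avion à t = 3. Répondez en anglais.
To find the answer, we compute 2 antiderivatives of s(t) = 0. Finding the antiderivative of s(t) and using j(0) = 0: j(t) = 0. Taking ∫j(t)dt and applying a(0) = -4, we find a(t) = -4. Using a(t) = -4 and substituting t = 3, we find a = -4.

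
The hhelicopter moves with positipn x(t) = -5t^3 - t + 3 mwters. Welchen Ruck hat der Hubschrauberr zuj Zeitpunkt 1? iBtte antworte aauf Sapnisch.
Debemos derivar nuestra ecuación de la posición x(t) = -5·t^3 - t + 3 3 veces. Derivando la posición, obtenemos la velocidad: v(t) = -15·t^2 - 1. Derivando la velocidad, obtenemos la aceleración: a(t) = -30·t. La derivada de la aceleración da la sacudida: j(t) = -30. De la ecuación de la sacudida j(t) = -30, sustituimos t = 1 para obtener j = -30.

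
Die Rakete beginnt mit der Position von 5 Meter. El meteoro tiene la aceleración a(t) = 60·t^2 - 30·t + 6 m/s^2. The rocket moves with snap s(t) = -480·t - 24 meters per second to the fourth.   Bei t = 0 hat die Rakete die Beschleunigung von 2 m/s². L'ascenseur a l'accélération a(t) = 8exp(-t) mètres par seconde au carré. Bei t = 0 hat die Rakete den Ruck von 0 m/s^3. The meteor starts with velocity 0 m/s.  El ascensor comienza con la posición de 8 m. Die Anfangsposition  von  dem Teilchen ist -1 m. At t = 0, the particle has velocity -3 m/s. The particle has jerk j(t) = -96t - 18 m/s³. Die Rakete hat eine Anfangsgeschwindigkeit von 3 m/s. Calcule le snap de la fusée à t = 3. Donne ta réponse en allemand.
Aus der Gleichung für den Snap s(t) = -480·t - 24, setzen wir t = 3 ein und erhalten s = -1464.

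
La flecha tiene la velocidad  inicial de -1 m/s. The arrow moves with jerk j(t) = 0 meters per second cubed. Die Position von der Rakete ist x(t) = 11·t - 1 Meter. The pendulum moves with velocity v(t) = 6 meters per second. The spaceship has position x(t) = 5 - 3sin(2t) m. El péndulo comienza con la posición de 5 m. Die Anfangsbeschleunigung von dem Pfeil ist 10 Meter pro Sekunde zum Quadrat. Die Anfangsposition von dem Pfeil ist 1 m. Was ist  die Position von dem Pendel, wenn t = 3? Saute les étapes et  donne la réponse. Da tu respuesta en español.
La posición en t = 3 es x = 23.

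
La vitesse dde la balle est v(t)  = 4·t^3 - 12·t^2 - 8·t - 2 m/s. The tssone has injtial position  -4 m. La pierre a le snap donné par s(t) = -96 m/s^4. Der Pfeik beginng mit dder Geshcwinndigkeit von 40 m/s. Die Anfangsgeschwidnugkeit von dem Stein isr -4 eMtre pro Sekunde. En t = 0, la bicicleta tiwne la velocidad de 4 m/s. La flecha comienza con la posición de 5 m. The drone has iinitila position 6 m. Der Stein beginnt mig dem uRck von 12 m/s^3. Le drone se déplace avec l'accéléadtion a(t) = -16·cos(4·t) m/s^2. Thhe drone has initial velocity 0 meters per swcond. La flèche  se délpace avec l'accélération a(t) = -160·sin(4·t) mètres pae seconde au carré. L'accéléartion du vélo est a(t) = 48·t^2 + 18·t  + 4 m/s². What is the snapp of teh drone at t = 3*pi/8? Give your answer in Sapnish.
Partiendo de la aceleración a(t) = -16·cos(4·t), tomamos 2 derivadas. Derivando la aceleración, obtenemos la sacudida: j(t) = 64·sin(4·t). Derivando la sacudida, obtenemos el snap: s(t) = 256·cos(4·t). Tenemos el snap s(t) = 256·cos(4·t). Sustituyendo t = 3*pi/8: s(3*pi/8) = 0.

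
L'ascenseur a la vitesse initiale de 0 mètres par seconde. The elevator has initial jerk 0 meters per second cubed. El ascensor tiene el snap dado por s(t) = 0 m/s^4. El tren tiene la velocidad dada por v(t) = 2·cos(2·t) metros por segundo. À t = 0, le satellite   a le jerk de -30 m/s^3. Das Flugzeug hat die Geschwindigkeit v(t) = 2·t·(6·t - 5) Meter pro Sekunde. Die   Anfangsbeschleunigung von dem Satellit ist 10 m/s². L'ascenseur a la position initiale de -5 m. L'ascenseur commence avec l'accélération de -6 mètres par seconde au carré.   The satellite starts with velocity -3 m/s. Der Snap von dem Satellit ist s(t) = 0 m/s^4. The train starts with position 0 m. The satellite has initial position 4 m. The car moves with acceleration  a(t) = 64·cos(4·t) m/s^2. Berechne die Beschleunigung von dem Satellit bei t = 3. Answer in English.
To find the answer, we compute 2 integrals of s(t) = 0. The antiderivative of snap is jerk. Using j(0) = -30, we get j(t) = -30. Finding the antiderivative of j(t) and using a(0) = 10: a(t) = 10 - 30·t. Using a(t) = 10 - 30·t and substituting t = 3, we find a = -80.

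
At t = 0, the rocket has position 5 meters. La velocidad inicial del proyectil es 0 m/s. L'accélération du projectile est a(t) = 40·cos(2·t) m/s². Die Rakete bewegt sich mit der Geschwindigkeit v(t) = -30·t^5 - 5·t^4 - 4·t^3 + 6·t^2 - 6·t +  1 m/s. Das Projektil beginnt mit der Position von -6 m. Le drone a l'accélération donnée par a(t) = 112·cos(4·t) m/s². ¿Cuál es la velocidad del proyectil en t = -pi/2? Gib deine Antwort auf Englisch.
We must find the antiderivative of our acceleration equation a(t) = 40·cos(2·t) 1 time. Taking ∫a(t)dt and applying v(0) = 0, we find v(t) = 20·sin(2·t). Using v(t) = 20·sin(2·t) and substituting t = -pi/2, we find v = 0.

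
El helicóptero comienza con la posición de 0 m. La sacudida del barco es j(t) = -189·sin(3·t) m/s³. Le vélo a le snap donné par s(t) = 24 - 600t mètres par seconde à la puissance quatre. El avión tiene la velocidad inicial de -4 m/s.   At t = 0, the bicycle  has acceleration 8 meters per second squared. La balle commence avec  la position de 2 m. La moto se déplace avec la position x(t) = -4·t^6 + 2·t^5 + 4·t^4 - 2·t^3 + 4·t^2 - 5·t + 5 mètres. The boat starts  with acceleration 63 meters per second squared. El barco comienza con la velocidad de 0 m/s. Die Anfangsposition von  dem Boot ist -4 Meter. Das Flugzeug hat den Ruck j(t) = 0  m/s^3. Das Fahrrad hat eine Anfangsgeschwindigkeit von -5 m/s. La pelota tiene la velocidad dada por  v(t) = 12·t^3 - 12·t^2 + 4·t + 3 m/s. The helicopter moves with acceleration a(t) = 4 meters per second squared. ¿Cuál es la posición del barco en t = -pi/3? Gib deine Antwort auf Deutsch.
Um dies zu lösen, müssen wir 3 Integrale unserer Gleichung für den Ruck j(t) = -189·sin(3·t) finden. Die Stammfunktion von dem Ruck, mit a(0) = 63, ergibt die Beschleunigung: a(t) = 63·cos(3·t). Die Stammfunktion von der Beschleunigung ist die Geschwindigkeit. Mit v(0) = 0 erhalten wir v(t) = 21·sin(3·t). Durch Integration von der Geschwindigkeit und Verwendung der Anfangsbedingung x(0) = -4, erhalten wir x(t) = 3 - 7·cos(3·t). Mit x(t) = 3 - 7·cos(3·t) und Einsetzen von t = -pi/3, finden wir x = 10.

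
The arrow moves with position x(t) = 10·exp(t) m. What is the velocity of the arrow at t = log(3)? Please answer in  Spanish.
Partiendo de la posición x(t) = 10·exp(t), tomamos 1 derivada. La derivada de la posición da la velocidad: v(t) = 10·exp(t). De la ecuación de la velocidad v(t) = 10·exp(t), sustituimos t = log(3) para obtener v = 30.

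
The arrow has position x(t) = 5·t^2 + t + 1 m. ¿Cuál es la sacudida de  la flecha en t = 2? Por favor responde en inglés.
Starting from position x(t) = 5·t^2 + t + 1, we take 3 derivatives. The derivative of position gives velocity: v(t) = 10·t + 1. The derivative of velocity gives acceleration: a(t) = 10. Taking d/dt of a(t), we find j(t) = 0. From the given jerk equation j(t) = 0, we substitute t = 2 to get j = 0.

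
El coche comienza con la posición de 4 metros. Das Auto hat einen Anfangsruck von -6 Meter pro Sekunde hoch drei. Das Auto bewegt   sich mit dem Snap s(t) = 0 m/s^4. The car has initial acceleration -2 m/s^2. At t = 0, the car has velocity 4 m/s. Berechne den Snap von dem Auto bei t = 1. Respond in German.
Aus der Gleichung für den Snap s(t) = 0, setzen wir t = 1 ein und erhalten s = 0.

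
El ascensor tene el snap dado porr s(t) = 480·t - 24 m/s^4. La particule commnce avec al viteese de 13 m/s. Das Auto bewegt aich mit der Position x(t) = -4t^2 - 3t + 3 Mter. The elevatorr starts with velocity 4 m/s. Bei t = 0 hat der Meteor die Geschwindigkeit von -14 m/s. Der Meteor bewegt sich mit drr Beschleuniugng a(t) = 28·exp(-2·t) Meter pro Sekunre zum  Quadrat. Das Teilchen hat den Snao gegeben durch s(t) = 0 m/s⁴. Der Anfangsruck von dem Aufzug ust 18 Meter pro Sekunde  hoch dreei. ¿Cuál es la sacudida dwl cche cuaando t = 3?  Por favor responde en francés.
Pour résoudre ceci, nous devons prendre 3 dérivées de notre équation de la position x(t) = -4·t^2 - 3·t + 3. En dérivant la position, nous obtenons la vitesse: v(t) = -8·t - 3. En prenant d/dt de v(t), nous trouvons a(t) = -8. En dérivant l'accélération, nous obtenons le jerk: j(t) = 0. En utilisant j(t) = 0 et en substituant t = 3, nous trouvons j = 0.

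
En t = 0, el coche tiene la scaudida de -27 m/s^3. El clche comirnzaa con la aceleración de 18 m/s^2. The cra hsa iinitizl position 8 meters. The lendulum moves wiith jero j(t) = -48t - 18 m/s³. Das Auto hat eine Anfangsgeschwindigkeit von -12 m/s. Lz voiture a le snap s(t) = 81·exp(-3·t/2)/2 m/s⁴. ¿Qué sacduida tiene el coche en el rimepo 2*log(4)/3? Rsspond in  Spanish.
Para resolver esto, necesitamos tomar 1 integral de nuestra ecuación del snap s(t) = 81·exp(-3·t/2)/2. Tomando ∫s(t)dt y aplicando j(0) = -27, encontramos j(t) = -27·exp(-3·t/2). De la ecuación de la sacudida j(t) = -27·exp(-3·t/2), sustituimos t = 2*log(4)/3 para obtener j = -27/4.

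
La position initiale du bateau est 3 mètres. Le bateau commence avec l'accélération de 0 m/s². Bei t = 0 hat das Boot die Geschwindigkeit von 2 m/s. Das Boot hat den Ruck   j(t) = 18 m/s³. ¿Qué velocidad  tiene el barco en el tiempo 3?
Debemos encontrar la antiderivada de nuestra ecuación de la sacudida j(t) = 18 2 veces. La antiderivada de la sacudida, con a(0) = 0, da la aceleración: a(t) = 18·t. Integrando la aceleración y usando la condición inicial v(0) = 2, obtenemos v(t) = 9·t^2 + 2. Tenemos la velocidad v(t) = 9·t^2 + 2. Sustituyendo t = 3: v(3) = 83.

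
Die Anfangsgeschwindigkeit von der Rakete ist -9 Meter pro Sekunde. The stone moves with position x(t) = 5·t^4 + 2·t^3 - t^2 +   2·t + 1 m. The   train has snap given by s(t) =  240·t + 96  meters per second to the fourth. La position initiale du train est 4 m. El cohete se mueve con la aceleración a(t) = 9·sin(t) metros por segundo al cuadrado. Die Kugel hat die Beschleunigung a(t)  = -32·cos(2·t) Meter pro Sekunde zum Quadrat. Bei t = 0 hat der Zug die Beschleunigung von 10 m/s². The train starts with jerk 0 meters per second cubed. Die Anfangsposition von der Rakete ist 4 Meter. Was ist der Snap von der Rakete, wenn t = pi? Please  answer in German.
Um dies zu lösen, müssen wir 2 Ableitungen unserer Gleichung für die Beschleunigung a(t) = 9·sin(t) nehmen. Durch Ableiten von der Beschleunigung erhalten wir den Ruck: j(t) = 9·cos(t). Durch Ableiten von dem Ruck erhalten wir den Snap: s(t) = -9·sin(t). Wir haben den Snap s(t) = -9·sin(t). Durch Einsetzen von t = pi: s(pi) = 0.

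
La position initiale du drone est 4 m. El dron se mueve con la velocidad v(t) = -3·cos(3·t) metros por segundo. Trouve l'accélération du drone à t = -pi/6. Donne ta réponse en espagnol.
Para resolver esto, necesitamos tomar 1 derivada de nuestra ecuación de la velocidad v(t) = -3·cos(3·t). Tomando d/dt de v(t), encontramos a(t) = 9·sin(3·t). Usando a(t) = 9·sin(3·t) y sustituyendo t = -pi/6, encontramos a = -9.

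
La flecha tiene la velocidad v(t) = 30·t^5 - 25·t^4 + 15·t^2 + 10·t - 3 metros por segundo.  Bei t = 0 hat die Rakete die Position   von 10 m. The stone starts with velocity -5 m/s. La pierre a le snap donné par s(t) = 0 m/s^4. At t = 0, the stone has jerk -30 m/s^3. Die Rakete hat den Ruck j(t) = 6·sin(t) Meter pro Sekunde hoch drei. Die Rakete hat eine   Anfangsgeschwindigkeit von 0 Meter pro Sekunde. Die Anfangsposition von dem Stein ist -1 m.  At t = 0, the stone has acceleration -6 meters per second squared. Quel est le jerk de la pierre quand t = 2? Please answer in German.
Wir müssen die Stammfunktion unserer Gleichung für den Snap s(t) = 0 1-mal finden. Mit ∫s(t)dt und Anwendung von j(0) = -30, finden wir j(t) = -30. Mit j(t) = -30 und Einsetzen von t = 2, finden wir j = -30.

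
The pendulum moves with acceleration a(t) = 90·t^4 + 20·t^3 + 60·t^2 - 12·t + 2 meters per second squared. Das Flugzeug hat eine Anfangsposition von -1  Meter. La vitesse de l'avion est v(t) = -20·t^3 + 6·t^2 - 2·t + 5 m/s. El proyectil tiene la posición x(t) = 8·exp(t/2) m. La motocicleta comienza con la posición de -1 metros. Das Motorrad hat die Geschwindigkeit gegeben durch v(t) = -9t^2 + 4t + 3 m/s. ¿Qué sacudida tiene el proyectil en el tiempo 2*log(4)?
Para resolver esto, necesitamos tomar 3 derivadas de nuestra ecuación de la posición x(t) = 8·exp(t/2). Derivando la posición, obtenemos la velocidad: v(t) = 4·exp(t/2). Tomando d/dt de v(t), encontramos a(t) = 2·exp(t/2). Tomando d/dt de a(t), encontramos j(t) = exp(t/2). De la ecuación de la sacudida j(t) = exp(t/2), sustituimos t = 2*log(4) para obtener j = 4.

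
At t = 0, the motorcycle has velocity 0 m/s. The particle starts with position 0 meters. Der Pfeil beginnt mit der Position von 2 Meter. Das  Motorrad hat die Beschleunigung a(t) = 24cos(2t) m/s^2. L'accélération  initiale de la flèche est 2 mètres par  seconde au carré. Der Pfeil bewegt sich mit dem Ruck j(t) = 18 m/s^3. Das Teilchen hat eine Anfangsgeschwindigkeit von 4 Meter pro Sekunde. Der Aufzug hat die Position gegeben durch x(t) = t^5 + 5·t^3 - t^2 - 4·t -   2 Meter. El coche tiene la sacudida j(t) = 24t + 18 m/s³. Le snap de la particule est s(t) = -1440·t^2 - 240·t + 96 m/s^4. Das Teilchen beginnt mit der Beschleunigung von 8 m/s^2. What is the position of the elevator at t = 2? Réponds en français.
De l'équation de la position x(t) = t^5 + 5·t^3 - t^2 - 4·t - 2, nous substituons t = 2 pour obtenir x = 58.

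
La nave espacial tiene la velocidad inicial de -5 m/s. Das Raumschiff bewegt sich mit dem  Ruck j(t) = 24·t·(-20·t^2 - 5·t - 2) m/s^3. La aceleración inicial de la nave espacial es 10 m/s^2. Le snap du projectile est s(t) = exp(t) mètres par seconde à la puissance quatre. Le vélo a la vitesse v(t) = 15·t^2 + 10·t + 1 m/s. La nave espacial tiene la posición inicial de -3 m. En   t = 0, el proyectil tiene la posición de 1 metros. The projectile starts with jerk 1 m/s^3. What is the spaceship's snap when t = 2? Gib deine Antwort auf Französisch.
Pour résoudre ceci, nous devons prendre 1 dérivée de notre équation du jerk j(t) = 24·t·(-20·t^2 - 5·t - 2). En dérivant le jerk, nous obtenons le snap: s(t) = -480·t^2 + 24·t·(-40·t - 5) - 120·t - 48. De l'équation du snap s(t) = -480·t^2 + 24·t·(-40·t - 5) - 120·t - 48, nous substituons t = 2 pour obtenir s = -6288.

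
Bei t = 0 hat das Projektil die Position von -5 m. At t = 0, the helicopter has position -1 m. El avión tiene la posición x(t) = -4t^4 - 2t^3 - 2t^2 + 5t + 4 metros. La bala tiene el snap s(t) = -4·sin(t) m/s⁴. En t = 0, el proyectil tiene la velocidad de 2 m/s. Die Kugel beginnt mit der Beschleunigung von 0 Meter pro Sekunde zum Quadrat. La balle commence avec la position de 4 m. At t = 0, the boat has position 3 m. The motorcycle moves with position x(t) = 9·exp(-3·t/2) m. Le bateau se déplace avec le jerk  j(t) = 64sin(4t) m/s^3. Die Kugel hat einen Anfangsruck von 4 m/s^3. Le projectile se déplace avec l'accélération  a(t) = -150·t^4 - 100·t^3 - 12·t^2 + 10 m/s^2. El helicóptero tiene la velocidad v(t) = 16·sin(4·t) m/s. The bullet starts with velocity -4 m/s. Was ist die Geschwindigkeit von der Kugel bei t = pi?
Wir müssen die Stammfunktion unserer Gleichung für den Snap s(t) = -4·sin(t) 3-mal finden. Durch Integration von dem Snap und Verwendung der Anfangsbedingung j(0) = 4, erhalten wir j(t) = 4·cos(t). Die Stammfunktion von dem Ruck, mit a(0) = 0, ergibt die Beschleunigung: a(t) = 4·sin(t). Mit ∫a(t)dt und Anwendung von v(0) = -4, finden wir v(t) = -4·cos(t). Wir haben die Geschwindigkeit v(t) = -4·cos(t). Durch Einsetzen von t = pi: v(pi) = 4.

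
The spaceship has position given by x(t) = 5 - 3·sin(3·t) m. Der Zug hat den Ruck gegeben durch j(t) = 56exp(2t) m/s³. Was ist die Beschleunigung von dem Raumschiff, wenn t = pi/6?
Wir müssen unsere Gleichung für die Position x(t) = 5 - 3·sin(3·t) 2-mal ableiten. Mit d/dt von x(t) finden wir v(t) = -9·cos(3·t). Die Ableitung von der Geschwindigkeit ergibt die Beschleunigung: a(t) = 27·sin(3·t). Aus der Gleichung für die Beschleunigung a(t) = 27·sin(3·t), setzen wir t = pi/6 ein und erhalten a = 27.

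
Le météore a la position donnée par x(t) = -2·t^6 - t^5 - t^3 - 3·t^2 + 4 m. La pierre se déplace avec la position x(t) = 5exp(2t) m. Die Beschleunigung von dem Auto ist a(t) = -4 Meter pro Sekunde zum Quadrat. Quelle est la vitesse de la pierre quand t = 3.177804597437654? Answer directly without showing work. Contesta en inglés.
At t = 3.177804597437654, v = 5757.12955234290.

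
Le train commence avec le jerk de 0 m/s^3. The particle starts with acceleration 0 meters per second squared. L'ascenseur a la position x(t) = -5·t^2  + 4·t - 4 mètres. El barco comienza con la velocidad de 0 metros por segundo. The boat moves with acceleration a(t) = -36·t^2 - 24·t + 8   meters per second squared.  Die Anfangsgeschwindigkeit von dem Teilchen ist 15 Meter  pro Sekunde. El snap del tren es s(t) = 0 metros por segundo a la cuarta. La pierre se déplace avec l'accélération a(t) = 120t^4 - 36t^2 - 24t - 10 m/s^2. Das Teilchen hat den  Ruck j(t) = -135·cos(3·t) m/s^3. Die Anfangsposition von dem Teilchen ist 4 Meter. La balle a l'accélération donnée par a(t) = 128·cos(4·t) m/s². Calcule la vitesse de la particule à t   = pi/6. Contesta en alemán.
Um dies zu lösen, müssen wir 2 Integrale unserer Gleichung für den Ruck j(t) = -135·cos(3·t) finden. Mit ∫j(t)dt und Anwendung von a(0) = 0, finden wir a(t) = -45·sin(3·t). Das Integral von der Beschleunigung ist die Geschwindigkeit. Mit v(0) = 15 erhalten wir v(t) = 15·cos(3·t). Aus der Gleichung für die Geschwindigkeit v(t) = 15·cos(3·t), setzen wir t = pi/6 ein und erhalten v = 0.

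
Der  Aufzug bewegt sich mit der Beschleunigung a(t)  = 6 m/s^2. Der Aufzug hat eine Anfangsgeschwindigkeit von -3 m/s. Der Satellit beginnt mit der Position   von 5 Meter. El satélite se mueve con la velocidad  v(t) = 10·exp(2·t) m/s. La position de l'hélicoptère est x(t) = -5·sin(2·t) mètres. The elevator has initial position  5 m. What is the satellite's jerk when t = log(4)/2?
We must differentiate our velocity equation v(t) = 10·exp(2·t) 2 times. Taking d/dt of v(t), we find a(t) = 20·exp(2·t). Taking d/dt of a(t), we find j(t) = 40·exp(2·t). We have jerk j(t) = 40·exp(2·t). Substituting t = log(4)/2: j(log(4)/2) = 160.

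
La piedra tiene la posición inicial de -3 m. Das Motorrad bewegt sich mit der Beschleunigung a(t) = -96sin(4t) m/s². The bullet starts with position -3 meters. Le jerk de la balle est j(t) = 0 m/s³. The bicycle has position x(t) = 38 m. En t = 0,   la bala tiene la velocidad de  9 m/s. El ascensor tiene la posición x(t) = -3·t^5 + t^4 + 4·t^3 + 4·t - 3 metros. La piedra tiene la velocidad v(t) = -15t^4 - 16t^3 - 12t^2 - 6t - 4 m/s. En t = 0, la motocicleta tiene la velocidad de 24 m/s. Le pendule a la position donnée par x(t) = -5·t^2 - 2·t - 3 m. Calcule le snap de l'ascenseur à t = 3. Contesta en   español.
Debemos derivar nuestra ecuación de la posición x(t) = -3·t^5 + t^4 + 4·t^3 + 4·t - 3 4 veces. Tomando d/dt de x(t), encontramos v(t) = -15·t^4 + 4·t^3 + 12·t^2 + 4. Derivando la velocidad, obtenemos la aceleración: a(t) = -60·t^3 + 12·t^2 + 24·t. Derivando la aceleración, obtenemos la sacudida: j(t) = -180·t^2 + 24·t + 24. Derivando la sacudida, obtenemos el snap: s(t) = 24 - 360·t. De la ecuación del snap s(t) = 24 - 360·t, sustituimos t = 3 para obtener s = -1056.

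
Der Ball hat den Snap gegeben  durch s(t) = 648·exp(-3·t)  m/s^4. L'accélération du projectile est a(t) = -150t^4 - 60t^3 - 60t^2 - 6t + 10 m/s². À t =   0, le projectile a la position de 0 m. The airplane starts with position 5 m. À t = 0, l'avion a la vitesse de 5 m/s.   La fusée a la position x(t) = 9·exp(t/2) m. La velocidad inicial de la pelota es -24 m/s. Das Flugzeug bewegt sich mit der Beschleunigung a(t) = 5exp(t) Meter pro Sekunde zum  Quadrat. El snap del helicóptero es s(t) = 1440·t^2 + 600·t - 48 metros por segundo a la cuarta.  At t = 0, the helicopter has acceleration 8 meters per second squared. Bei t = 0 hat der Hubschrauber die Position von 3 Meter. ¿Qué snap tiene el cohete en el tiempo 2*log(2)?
Debemos derivar nuestra ecuación de la posición x(t) = 9·exp(t/2) 4 veces. Derivando la posición, obtenemos la velocidad: v(t) = 9·exp(t/2)/2. Tomando d/dt de v(t), encontramos a(t) = 9·exp(t/2)/4. Tomando d/dt de a(t), encontramos j(t) = 9·exp(t/2)/8. La derivada de la sacudida da el snap: s(t) = 9·exp(t/2)/16. Tenemos el snap s(t) = 9·exp(t/2)/16. Sustituyendo t = 2*log(2): s(2*log(2)) = 9/8.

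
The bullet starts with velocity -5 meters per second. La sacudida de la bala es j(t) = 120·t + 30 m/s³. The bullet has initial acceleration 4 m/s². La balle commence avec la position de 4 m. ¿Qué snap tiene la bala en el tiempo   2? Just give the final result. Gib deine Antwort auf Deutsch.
Bei t = 2, s = 120.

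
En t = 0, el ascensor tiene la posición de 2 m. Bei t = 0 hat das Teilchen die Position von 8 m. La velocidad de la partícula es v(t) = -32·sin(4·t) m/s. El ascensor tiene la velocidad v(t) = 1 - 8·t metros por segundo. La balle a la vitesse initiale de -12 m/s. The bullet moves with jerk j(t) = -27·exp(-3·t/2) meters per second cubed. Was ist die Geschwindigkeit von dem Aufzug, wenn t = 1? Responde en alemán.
Mit v(t) = 1 - 8·t und Einsetzen von t = 1, finden wir v = -7.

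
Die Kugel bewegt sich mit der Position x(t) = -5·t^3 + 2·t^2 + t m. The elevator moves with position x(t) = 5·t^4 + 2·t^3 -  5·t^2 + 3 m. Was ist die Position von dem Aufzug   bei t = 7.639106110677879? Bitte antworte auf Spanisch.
De la ecuación de la posición x(t) = 5·t^4 + 2·t^3 - 5·t^2 + 3, sustituimos t = 7.639106110677879 para obtener x = 17629.8746908588.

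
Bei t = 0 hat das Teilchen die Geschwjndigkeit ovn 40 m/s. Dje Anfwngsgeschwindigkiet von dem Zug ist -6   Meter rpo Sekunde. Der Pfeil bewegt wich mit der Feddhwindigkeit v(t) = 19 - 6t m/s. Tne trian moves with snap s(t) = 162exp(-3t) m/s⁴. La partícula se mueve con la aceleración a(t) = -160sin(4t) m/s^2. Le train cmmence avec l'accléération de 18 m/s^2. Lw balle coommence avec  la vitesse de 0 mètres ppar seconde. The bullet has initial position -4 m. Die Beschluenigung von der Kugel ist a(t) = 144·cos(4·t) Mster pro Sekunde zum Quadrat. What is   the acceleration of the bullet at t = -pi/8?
We have acceleration a(t) = 144·cos(4·t). Substituting t = -pi/8: a(-pi/8) = 0.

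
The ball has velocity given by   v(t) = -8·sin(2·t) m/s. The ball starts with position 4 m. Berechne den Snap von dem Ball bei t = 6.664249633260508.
Um dies zu lösen, müssen wir 3 Ableitungen unserer Gleichung für die Geschwindigkeit v(t) = -8·sin(2·t) nehmen. Die Ableitung von der Geschwindigkeit ergibt die Beschleunigung: a(t) = -16·cos(2·t). Mit d/dt von a(t) finden wir j(t) = 32·sin(2·t). Mit d/dt von j(t) finden wir s(t) = 64·cos(2·t). Aus der Gleichung für den Snap s(t) = 64·cos(2·t), setzen wir t = 6.664249633260508 ein und erhalten s = 46.2955453152988.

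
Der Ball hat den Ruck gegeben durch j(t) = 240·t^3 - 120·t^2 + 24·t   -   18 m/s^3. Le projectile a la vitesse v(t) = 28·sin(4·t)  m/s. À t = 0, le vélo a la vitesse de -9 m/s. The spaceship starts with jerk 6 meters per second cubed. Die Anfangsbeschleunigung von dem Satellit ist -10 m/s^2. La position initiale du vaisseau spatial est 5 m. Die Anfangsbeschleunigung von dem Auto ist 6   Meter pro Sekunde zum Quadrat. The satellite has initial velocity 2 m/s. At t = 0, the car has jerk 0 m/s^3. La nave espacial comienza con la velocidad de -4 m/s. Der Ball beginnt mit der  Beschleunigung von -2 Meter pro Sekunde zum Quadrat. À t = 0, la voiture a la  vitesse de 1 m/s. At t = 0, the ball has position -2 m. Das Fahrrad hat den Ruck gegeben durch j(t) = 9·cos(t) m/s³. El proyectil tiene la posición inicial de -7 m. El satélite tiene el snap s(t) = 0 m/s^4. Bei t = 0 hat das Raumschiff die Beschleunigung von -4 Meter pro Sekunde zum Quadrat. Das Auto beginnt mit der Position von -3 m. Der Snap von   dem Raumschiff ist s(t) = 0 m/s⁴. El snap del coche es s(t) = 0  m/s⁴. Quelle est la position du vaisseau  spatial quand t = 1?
Pour résoudre ceci, nous devons prendre 4 intégrales de notre équation du snap s(t) = 0. En intégrant le snap et en utilisant la condition initiale j(0) = 6, nous obtenons j(t) = 6. La primitive du jerk est l'accélération. En utilisant a(0) = -4, nous obtenons a(t) = 6·t - 4. En prenant ∫a(t)dt et en appliquant v(0) = -4, nous trouvons v(t) = 3·t^2 - 4·t - 4. L'intégrale de la vitesse est la position. En utilisant x(0) = 5, nous obtenons x(t) = t^3 - 2·t^2 - 4·t + 5. En utilisant x(t) = t^3 - 2·t^2 - 4·t + 5 et en substituant t = 1, nous trouvons x = 0.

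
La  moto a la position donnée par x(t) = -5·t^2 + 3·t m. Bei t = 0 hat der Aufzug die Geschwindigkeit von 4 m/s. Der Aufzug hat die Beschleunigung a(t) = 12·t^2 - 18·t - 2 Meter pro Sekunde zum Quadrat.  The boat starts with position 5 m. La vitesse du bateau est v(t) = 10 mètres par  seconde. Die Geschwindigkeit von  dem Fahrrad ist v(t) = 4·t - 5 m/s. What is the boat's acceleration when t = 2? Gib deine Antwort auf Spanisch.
Partiendo de la velocidad v(t) = 10, tomamos 1 derivada. La derivada de la velocidad da la aceleración: a(t) = 0. Usando a(t) = 0 y sustituyendo t = 2, encontramos a = 0.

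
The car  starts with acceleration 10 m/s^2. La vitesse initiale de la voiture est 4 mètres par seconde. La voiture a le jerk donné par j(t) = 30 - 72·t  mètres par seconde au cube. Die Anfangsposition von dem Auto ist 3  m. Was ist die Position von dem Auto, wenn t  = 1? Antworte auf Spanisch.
Necesitamos integrar nuestra ecuación de la sacudida j(t) = 30 - 72·t 3 veces. Tomando ∫j(t)dt y aplicando a(0) = 10, encontramos a(t) = -36·t^2 + 30·t + 10. Integrando la aceleración y usando la condición inicial v(0) = 4, obtenemos v(t) = -12·t^3 + 15·t^2 + 10·t + 4. Tomando ∫v(t)dt y aplicando x(0) = 3, encontramos x(t) = -3·t^4 + 5·t^3 + 5·t^2 + 4·t + 3. De la ecuación de la posición x(t) = -3·t^4 + 5·t^3 + 5·t^2 + 4·t + 3, sustituimos t = 1 para obtener x = 14.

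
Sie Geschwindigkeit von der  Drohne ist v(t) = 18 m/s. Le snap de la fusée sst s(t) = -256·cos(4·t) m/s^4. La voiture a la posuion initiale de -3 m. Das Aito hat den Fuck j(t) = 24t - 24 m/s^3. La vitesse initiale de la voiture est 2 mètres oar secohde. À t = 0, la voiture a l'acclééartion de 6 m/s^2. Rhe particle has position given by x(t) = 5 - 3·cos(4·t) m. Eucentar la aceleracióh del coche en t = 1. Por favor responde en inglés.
To find the answer, we compute 1 integral of j(t) = 24·t - 24. Taking ∫j(t)dt and applying a(0) = 6, we find a(t) = 12·t^2 - 24·t + 6. We have acceleration a(t) = 12·t^2 - 24·t + 6. Substituting t = 1: a(1) = -6.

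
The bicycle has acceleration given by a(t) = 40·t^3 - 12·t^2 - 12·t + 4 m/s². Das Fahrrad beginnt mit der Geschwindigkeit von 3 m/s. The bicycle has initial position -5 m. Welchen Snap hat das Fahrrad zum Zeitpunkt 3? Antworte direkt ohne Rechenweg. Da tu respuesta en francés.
s(3) = 696.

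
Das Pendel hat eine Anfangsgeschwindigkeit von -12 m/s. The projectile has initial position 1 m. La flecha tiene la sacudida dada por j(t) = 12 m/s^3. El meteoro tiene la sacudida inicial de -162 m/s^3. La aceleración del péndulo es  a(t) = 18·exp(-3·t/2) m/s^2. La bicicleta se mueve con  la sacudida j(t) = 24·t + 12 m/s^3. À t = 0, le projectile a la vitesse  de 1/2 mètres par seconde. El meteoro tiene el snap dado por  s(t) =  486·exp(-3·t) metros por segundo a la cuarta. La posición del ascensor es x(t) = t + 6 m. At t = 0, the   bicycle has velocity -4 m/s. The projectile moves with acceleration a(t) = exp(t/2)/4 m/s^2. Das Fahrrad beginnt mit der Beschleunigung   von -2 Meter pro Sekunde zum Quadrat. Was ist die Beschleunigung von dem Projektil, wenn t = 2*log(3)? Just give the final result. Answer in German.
Die Antwort ist 3/4.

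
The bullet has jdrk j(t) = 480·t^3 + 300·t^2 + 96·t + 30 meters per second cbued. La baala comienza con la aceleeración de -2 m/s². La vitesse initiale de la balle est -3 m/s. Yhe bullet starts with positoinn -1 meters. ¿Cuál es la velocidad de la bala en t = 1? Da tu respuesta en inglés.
We need to integrate our jerk equation j(t) = 480·t^3 + 300·t^2 + 96·t + 30 2 times. The integral of jerk is acceleration. Using a(0) = -2, we get a(t) = 120·t^4 + 100·t^3 + 48·t^2 + 30·t - 2. The integral of acceleration, with v(0) = -3, gives velocity: v(t) = 24·t^5 + 25·t^4 + 16·t^3 + 15·t^2 - 2·t - 3. We have velocity v(t) = 24·t^5 + 25·t^4 + 16·t^3 + 15·t^2 - 2·t - 3. Substituting t = 1: v(1) = 75.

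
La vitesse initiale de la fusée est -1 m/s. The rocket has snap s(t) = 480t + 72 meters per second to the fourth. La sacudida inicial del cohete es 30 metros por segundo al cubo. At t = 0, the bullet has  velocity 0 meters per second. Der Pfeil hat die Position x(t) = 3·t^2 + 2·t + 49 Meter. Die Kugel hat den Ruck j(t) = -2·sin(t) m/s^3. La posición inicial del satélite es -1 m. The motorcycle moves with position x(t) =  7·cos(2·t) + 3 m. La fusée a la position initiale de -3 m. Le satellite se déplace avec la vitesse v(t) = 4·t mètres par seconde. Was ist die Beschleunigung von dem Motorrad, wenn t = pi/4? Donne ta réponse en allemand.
Um dies zu lösen, müssen wir 2 Ableitungen unserer Gleichung für die Position x(t) = 7·cos(2·t) + 3 nehmen. Mit d/dt von x(t) finden wir v(t) = -14·sin(2·t). Mit d/dt von v(t) finden wir a(t) = -28·cos(2·t). Aus der Gleichung für die Beschleunigung a(t) = -28·cos(2·t), setzen wir t = pi/4 ein und erhalten a = 0.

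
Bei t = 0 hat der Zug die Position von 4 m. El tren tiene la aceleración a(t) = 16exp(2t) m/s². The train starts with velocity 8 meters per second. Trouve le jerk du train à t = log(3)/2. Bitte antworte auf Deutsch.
Wir müssen unsere Gleichung für die Beschleunigung a(t) = 16·exp(2·t) 1-mal ableiten. Die Ableitung von der Beschleunigung ergibt den Ruck: j(t) = 32·exp(2·t). Mit j(t) = 32·exp(2·t) und Einsetzen von t = log(3)/2, finden wir j = 96.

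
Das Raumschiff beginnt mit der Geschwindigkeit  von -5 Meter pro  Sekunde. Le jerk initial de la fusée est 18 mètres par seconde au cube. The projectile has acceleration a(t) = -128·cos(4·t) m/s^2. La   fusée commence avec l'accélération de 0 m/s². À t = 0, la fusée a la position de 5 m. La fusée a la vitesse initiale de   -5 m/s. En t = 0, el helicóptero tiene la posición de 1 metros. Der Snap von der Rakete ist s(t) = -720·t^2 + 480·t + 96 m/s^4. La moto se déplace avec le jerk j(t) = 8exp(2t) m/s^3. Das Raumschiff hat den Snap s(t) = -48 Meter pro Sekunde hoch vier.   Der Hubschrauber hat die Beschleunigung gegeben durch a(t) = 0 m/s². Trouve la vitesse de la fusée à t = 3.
Pour résoudre ceci, nous devons prendre 3 primitives de notre équation du snap s(t) = -720·t^2 + 480·t + 96. En intégrant le snap et en utilisant la condition initiale j(0) = 18, nous obtenons j(t) = -240·t^3 + 240·t^2 + 96·t + 18. La primitive du jerk est l'accélération. En utilisant a(0) = 0, nous obtenons a(t) = 2·t·(-30·t^3 + 40·t^2 + 24·t + 9). La primitive de l'accélération est la vitesse. En utilisant v(0) = -5, nous obtenons v(t) = -12·t^5 + 20·t^4 + 16·t^3 + 9·t^2 - 5. De l'équation de la vitesse v(t) = -12·t^5 + 20·t^4 + 16·t^3 + 9·t^2 - 5, nous substituons t = 3 pour obtenir v = -788.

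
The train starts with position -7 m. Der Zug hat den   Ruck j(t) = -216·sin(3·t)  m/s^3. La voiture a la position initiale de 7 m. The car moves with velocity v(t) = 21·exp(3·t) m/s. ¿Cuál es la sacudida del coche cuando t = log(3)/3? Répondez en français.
Pour résoudre ceci, nous devons prendre 2 dérivées de notre équation de la vitesse v(t) = 21·exp(3·t). La dérivée de la vitesse donne l'accélération: a(t) = 63·exp(3·t). En dérivant l'accélération, nous obtenons le jerk: j(t) = 189·exp(3·t). De l'équation du jerk j(t) = 189·exp(3·t), nous substituons t = log(3)/3 pour obtenir j = 567.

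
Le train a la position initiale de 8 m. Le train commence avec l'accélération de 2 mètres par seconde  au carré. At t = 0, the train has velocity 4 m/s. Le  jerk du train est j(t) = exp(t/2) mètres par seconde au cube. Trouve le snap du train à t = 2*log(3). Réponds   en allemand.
Wir müssen unsere Gleichung für den Ruck j(t) = exp(t/2) 1-mal ableiten. Durch Ableiten von dem Ruck erhalten wir den Snap: s(t) = exp(t/2)/2. Mit s(t) = exp(t/2)/2 und Einsetzen von t = 2*log(3), finden wir s = 3/2.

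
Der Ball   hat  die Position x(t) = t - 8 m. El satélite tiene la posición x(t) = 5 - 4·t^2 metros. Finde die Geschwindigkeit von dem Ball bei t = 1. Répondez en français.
Nous devons dériver notre équation de la position x(t) = t - 8 1 fois. La dérivée de la position donne la vitesse: v(t) = 1. De l'équation de la vitesse v(t) = 1, nous substituons t = 1 pour obtenir v = 1.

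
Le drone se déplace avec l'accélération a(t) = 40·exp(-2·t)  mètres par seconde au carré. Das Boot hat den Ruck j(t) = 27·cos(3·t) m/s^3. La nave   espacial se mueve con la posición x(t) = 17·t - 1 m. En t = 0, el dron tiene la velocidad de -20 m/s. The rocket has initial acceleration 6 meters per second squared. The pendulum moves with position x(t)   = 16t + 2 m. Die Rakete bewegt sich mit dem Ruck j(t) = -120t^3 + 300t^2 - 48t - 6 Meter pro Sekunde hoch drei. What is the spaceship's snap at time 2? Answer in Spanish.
Partiendo de la posición x(t) = 17·t - 1, tomamos 4 derivadas. Derivando la posición, obtenemos la velocidad: v(t) = 17. Tomando d/dt de v(t), encontramos a(t) = 0. Derivando la aceleración, obtenemos la sacudida: j(t) = 0. Derivando la sacudida, obtenemos el snap: s(t) = 0. Usando s(t) = 0 y sustituyendo t = 2, encontramos s = 0.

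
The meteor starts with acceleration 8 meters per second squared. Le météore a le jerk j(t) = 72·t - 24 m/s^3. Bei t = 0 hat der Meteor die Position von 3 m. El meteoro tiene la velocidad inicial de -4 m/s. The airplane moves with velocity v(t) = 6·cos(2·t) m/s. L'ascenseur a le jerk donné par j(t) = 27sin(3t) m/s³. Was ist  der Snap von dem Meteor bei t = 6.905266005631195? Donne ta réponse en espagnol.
Partiendo de la sacudida j(t) = 72·t - 24, tomamos 1 derivada. Derivando la sacudida, obtenemos el snap: s(t) = 72. Tenemos el snap s(t) = 72. Sustituyendo t = 6.905266005631195: s(6.905266005631195) = 72.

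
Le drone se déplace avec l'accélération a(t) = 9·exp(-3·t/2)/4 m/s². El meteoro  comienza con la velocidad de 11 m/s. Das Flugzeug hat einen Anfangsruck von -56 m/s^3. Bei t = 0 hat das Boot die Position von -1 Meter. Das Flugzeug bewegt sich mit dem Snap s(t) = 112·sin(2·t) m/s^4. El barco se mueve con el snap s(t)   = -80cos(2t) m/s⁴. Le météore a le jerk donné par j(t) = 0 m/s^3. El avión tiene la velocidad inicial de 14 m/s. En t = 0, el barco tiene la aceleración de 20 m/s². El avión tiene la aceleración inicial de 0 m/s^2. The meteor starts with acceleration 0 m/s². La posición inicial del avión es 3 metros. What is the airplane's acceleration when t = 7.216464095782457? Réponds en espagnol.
Debemos encontrar la antiderivada de nuestra ecuación del snap s(t) = 112·sin(2·t) 2 veces. Tomando ∫s(t)dt y aplicando j(0) = -56, encontramos j(t) = -56·cos(2·t). Integrando la sacudida y usando la condición inicial a(0) = 0, obtenemos a(t) = -28·sin(2·t). Usando a(t) = -28·sin(2·t) y sustituyendo t = 7.216464095782457, encontramos a = -26.7842550997723.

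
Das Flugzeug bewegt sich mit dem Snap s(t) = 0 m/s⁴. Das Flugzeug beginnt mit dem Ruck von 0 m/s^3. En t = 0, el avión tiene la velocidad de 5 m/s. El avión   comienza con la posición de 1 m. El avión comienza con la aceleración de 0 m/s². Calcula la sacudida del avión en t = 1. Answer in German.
Ausgehend von dem Snap s(t) = 0, nehmen wir 1 Stammfunktion. Die Stammfunktion von dem Snap ist der Ruck. Mit j(0) = 0 erhalten wir j(t) = 0. Aus der Gleichung für den Ruck j(t) = 0, setzen wir t = 1 ein und erhalten j = 0.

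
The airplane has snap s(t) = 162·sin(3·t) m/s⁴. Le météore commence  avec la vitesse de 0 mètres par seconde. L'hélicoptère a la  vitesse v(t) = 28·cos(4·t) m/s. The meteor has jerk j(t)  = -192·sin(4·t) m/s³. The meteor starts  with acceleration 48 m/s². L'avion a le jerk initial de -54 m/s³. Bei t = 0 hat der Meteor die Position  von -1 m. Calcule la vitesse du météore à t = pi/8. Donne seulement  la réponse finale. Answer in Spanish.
v(pi/8) = 12.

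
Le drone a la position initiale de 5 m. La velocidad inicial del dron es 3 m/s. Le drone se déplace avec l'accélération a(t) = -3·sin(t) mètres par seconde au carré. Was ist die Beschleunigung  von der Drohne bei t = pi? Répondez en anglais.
From the given acceleration equation a(t) = -3·sin(t), we substitute t = pi to get a = 0.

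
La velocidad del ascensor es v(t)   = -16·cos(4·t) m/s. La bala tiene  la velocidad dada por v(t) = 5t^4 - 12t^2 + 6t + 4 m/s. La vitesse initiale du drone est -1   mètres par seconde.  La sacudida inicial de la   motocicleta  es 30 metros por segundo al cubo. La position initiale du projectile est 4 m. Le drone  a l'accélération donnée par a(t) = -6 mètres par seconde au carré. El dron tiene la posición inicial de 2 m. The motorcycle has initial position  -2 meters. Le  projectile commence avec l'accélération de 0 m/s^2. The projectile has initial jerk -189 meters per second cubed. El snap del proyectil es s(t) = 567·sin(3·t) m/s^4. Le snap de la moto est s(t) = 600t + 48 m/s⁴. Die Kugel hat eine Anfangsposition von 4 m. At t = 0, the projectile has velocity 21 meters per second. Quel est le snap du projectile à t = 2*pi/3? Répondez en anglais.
We have snap s(t) = 567·sin(3·t). Substituting t = 2*pi/3: s(2*pi/3) = 0.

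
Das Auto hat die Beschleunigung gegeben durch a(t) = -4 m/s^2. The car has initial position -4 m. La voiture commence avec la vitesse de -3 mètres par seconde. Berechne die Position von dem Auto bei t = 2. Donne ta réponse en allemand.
Wir müssen das Integral unserer Gleichung für die Beschleunigung a(t) = -4 2-mal finden. Die Stammfunktion von der Beschleunigung ist die Geschwindigkeit. Mit v(0) = -3 erhalten wir v(t) = -4·t - 3. Das Integral von der Geschwindigkeit, mit x(0) = -4, ergibt die Position: x(t) = -2·t^2 - 3·t - 4. Wir haben die Position x(t) = -2·t^2 - 3·t - 4. Durch Einsetzen von t = 2: x(2) = -18.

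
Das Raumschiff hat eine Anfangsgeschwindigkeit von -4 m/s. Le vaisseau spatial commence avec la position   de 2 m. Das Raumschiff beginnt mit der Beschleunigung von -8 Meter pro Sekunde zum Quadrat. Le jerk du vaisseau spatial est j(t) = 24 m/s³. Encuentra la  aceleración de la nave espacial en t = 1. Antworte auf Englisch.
To solve this, we need to take 1 antiderivative of our jerk equation j(t) = 24. Finding the integral of j(t) and using a(0) = -8: a(t) = 24·t - 8. Using a(t) = 24·t - 8 and substituting t = 1, we find a = 16.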